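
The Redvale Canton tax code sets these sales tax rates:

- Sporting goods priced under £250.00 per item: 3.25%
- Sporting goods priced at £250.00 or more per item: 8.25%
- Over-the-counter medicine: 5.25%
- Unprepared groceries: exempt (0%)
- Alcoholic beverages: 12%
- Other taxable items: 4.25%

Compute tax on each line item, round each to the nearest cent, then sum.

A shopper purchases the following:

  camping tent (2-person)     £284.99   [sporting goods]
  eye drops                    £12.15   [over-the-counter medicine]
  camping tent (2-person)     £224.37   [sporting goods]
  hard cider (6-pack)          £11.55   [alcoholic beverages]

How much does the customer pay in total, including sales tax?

£565.89

Camping tent (2-person) £284.99: sporting goods, £250.00 or more → 8.25% → £23.51
Eye drops £12.15: over-the-counter medicine → 5.25% → £0.64
Camping tent (2-person) £224.37: sporting goods, under £250.00 → 3.25% → £7.29
Hard cider (6-pack) £11.55: alcoholic beverages → 12% → £1.39
Subtotal = £533.06; tax = £32.83; total due = £565.89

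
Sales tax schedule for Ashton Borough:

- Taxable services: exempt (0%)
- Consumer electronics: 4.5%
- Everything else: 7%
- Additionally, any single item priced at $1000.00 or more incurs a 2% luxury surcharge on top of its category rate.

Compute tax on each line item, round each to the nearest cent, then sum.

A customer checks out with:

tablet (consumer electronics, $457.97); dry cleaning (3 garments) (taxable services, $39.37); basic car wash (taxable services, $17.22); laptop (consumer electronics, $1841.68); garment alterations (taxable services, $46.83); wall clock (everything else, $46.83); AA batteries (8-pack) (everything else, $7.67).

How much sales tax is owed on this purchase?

$144.14

Tablet $457.97: consumer electronics → 4.5% → $20.61
Dry cleaning (3 garments) $39.37: taxable services → 0% → $0.00
Basic car wash $17.22: taxable services → 0% → $0.00
Laptop $1841.68: consumer electronics → 4.5% + 2% surcharge = 6.5% → $119.71
Garment alterations $46.83: taxable services → 0% → $0.00
Wall clock $46.83: everything else → 7% → $3.28
AA batteries (8-pack) $7.67: everything else → 7% → $0.54
Total tax = $20.61 + $119.71 + $3.28 + $0.54 = $144.14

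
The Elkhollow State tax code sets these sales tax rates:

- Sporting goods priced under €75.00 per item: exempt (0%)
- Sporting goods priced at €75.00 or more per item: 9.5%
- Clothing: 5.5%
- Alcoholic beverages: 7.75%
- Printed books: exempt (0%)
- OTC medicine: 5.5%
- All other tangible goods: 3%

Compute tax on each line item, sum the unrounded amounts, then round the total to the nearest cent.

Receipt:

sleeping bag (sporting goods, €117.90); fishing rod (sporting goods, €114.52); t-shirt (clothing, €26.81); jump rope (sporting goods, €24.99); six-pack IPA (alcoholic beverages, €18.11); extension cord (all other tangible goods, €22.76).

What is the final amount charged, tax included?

Sleeping bag €117.90: sporting goods, €75.00 or more → 9.5% → €11.2005
Fishing rod €114.52: sporting goods, €75.00 or more → 9.5% → €10.8794
T-shirt €26.81: clothing → 5.5% → €1.47455
Jump rope €24.99: sporting goods, under €75.00 → 0% → €0.00
Six-pack IPA €18.11: alcoholic beverages → 7.75% → €1.403525
Extension cord €22.76: all other tangible goods → 3% → €0.6828
Subtotal = €325.09; unrounded tax = €25.640775 → €25.64; total due = €350.73

€350.73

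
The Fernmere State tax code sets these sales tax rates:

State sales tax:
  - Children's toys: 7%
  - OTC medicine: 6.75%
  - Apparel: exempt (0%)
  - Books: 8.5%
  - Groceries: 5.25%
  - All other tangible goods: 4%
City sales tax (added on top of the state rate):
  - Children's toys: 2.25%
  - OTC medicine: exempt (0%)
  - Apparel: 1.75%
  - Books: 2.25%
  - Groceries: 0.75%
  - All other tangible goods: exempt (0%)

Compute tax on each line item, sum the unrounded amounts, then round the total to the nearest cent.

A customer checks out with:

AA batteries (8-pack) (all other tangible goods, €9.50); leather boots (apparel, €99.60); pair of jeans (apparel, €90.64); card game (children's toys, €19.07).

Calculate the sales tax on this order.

€5.47

AA batteries (8-pack) €9.50: all other tangible goods → 4% + 0% city = 4% → €0.38
Leather boots €99.60: apparel → 0% + 1.75% city = 1.75% → €1.743
Pair of jeans €90.64: apparel → 0% + 1.75% city = 1.75% → €1.5862
Card game €19.07: children's toys → 7% + 2.25% city = 9.25% → €1.763975
Unrounded tax sum = €5.473175 → €5.47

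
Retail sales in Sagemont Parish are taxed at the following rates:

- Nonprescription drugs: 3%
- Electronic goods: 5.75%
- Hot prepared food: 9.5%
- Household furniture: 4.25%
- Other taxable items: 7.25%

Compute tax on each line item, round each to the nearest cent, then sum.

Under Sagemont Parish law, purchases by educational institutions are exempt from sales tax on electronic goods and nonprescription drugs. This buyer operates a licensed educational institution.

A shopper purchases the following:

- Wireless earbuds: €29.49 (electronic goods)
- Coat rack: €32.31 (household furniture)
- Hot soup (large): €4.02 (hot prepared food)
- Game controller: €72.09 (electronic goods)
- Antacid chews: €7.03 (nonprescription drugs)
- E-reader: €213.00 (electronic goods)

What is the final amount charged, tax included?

€359.69

Wireless earbuds €29.49: electronic goods, buyer-exempt → 0% → €0.00
Coat rack €32.31: household furniture → 4.25% → €1.37
Hot soup (large) €4.02: hot prepared food → 9.5% → €0.38
Game controller €72.09: electronic goods, buyer-exempt → 0% → €0.00
Antacid chews €7.03: nonprescription drugs, buyer-exempt → 0% → €0.00
E-reader €213.00: electronic goods, buyer-exempt → 0% → €0.00
Subtotal = €357.94; tax = €1.75; total due = €359.69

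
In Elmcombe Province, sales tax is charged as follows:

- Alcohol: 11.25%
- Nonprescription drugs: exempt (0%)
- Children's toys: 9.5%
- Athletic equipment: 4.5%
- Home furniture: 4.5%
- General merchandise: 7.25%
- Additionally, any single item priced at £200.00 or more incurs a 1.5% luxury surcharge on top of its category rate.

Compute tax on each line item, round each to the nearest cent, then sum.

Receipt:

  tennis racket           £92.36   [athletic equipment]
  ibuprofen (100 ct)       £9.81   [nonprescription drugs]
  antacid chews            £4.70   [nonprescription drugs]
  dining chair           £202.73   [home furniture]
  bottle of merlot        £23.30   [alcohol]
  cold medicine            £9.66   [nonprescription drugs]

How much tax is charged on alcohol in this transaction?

£2.62

Bottle of merlot £23.30: alcohol → 11.25% → £2.62
Tax on alcohol = £2.62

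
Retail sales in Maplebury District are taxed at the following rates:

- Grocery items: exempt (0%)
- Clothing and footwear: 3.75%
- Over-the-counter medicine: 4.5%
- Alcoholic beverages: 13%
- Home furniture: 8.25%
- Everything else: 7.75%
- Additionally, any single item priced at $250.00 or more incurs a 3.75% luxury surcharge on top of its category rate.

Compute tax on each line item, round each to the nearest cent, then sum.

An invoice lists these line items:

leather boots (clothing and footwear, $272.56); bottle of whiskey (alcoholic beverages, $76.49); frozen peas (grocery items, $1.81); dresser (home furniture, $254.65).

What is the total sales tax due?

Leather boots $272.56: clothing and footwear → 3.75% + 3.75% surcharge = 7.5% → $20.44
Bottle of whiskey $76.49: alcoholic beverages → 13% → $9.94
Frozen peas $1.81: grocery items → 0% → $0.00
Dresser $254.65: home furniture → 8.25% + 3.75% surcharge = 12% → $30.56
Total tax = $20.44 + $9.94 + $30.56 = $60.94

$60.94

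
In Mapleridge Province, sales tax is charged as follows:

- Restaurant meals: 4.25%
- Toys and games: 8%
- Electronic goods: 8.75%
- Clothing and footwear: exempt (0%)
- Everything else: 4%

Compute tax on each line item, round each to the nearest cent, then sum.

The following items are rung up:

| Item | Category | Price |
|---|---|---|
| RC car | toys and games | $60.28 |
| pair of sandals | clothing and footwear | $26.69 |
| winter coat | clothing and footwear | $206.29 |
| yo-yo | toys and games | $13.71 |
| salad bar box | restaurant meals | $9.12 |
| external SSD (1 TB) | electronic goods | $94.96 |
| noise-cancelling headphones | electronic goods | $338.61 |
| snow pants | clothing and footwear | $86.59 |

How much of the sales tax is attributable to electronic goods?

External SSD (1 TB) $94.96: electronic goods → 8.75% → $8.31
Noise-cancelling headphones $338.61: electronic goods → 8.75% → $29.63
Tax on electronic goods = $8.31 + $29.63 = $37.94

$37.94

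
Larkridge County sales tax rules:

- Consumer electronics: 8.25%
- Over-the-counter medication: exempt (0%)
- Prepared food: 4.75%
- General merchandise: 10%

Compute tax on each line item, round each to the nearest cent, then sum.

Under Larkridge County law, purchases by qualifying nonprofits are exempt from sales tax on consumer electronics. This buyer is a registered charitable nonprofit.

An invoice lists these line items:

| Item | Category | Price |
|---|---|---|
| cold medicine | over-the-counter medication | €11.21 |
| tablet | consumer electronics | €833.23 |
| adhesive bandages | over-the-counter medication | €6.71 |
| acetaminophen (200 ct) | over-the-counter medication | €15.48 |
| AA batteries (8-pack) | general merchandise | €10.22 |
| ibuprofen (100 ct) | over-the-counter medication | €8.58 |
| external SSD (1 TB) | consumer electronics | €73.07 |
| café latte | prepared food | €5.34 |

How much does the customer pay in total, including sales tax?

€965.11

Cold medicine €11.21: over-the-counter medication → 0% → €0.00
Tablet €833.23: consumer electronics, buyer-exempt → 0% → €0.00
Adhesive bandages €6.71: over-the-counter medication → 0% → €0.00
Acetaminophen (200 ct) €15.48: over-the-counter medication → 0% → €0.00
AA batteries (8-pack) €10.22: general merchandise → 10% → €1.02
Ibuprofen (100 ct) €8.58: over-the-counter medication → 0% → €0.00
External SSD (1 TB) €73.07: consumer electronics, buyer-exempt → 0% → €0.00
Café latte €5.34: prepared food → 4.75% → €0.25
Subtotal = €963.84; tax = €1.27; total due = €965.11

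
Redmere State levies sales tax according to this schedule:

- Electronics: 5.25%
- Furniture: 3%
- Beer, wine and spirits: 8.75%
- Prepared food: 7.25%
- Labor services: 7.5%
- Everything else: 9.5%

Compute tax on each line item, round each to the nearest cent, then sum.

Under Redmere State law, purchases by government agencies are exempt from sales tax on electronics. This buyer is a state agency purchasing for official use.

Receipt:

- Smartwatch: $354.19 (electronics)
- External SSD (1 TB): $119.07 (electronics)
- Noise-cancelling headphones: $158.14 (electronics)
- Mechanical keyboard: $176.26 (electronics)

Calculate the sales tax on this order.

Smartwatch $354.19: electronics, buyer-exempt → 0% → $0.00
External SSD (1 TB) $119.07: electronics, buyer-exempt → 0% → $0.00
Noise-cancelling headphones $158.14: electronics, buyer-exempt → 0% → $0.00
Mechanical keyboard $176.26: electronics, buyer-exempt → 0% → $0.00
Total tax = $0.00

$0.00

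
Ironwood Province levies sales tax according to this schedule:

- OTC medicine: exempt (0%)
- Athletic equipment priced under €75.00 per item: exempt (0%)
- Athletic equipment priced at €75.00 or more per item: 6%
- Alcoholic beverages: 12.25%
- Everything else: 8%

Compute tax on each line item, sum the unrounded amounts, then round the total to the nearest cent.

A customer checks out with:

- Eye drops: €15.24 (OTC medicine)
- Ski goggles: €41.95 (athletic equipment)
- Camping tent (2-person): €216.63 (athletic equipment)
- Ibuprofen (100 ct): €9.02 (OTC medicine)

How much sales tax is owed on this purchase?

Eye drops €15.24: OTC medicine → 0% → €0.00
Ski goggles €41.95: athletic equipment, under €75.00 → 0% → €0.00
Camping tent (2-person) €216.63: athletic equipment, €75.00 or more → 6% → €12.9978
Ibuprofen (100 ct) €9.02: OTC medicine → 0% → €0.00
Unrounded tax sum = €12.9978 → €13.00

€13.00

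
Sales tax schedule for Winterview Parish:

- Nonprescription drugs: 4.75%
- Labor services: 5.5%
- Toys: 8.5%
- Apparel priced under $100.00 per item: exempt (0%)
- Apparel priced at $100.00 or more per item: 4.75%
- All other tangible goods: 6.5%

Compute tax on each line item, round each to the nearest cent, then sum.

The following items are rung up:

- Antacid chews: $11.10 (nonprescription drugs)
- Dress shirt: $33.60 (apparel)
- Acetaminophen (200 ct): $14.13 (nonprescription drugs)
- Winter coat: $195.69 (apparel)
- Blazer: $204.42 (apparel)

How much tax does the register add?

$20.21

Antacid chews $11.10: nonprescription drugs → 4.75% → $0.53
Dress shirt $33.60: apparel, under $100.00 → 0% → $0.00
Acetaminophen (200 ct) $14.13: nonprescription drugs → 4.75% → $0.67
Winter coat $195.69: apparel, $100.00 or more → 4.75% → $9.30
Blazer $204.42: apparel, $100.00 or more → 4.75% → $9.71
Total tax = $0.53 + $0.67 + $9.30 + $9.71 = $20.21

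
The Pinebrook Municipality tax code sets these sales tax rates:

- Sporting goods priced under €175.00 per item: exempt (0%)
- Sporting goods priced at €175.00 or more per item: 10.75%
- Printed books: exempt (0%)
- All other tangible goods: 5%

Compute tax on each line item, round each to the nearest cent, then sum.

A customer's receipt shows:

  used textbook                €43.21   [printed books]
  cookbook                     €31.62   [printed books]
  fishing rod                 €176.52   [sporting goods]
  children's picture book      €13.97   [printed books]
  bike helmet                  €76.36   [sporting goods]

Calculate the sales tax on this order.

€18.98

Used textbook €43.21: printed books → 0% → €0.00
Cookbook €31.62: printed books → 0% → €0.00
Fishing rod €176.52: sporting goods, €175.00 or more → 10.75% → €18.98
Children's picture book €13.97: printed books → 0% → €0.00
Bike helmet €76.36: sporting goods, under €175.00 → 0% → €0.00
Total tax = €18.98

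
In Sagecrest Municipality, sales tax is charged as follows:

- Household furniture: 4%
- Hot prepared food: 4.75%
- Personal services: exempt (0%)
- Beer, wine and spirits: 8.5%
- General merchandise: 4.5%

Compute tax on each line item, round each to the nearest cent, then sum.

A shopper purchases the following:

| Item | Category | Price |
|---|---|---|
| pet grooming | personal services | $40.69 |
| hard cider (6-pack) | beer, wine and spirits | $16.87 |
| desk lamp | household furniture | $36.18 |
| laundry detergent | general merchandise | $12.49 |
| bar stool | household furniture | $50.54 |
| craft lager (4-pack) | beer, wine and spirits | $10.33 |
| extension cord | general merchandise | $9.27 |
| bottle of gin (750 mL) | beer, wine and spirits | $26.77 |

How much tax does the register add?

Pet grooming $40.69: personal services → 0% → $0.00
Hard cider (6-pack) $16.87: beer, wine and spirits → 8.5% → $1.43
Desk lamp $36.18: household furniture → 4% → $1.45
Laundry detergent $12.49: general merchandise → 4.5% → $0.56
Bar stool $50.54: household furniture → 4% → $2.02
Craft lager (4-pack) $10.33: beer, wine and spirits → 8.5% → $0.88
Extension cord $9.27: general merchandise → 4.5% → $0.42
Bottle of gin (750 mL) $26.77: beer, wine and spirits → 8.5% → $2.28
Total tax = $1.43 + $1.45 + $0.56 + $2.02 + $0.88 + $0.42 + $2.28 = $9.04

$9.04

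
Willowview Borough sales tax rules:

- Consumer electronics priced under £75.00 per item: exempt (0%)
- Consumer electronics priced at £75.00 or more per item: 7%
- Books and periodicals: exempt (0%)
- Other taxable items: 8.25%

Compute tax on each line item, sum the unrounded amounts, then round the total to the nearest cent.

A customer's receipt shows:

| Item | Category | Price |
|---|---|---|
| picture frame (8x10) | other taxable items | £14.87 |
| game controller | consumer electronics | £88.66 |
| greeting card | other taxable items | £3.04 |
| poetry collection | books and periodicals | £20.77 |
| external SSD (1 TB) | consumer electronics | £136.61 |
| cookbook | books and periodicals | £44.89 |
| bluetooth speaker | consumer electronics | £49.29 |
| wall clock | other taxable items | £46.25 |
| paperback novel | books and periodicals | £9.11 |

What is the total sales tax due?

Picture frame (8x10) £14.87: other taxable items → 8.25% → £1.226775
Game controller £88.66: consumer electronics, £75.00 or more → 7% → £6.2062
Greeting card £3.04: other taxable items → 8.25% → £0.2508
Poetry collection £20.77: books and periodicals → 0% → £0.00
External SSD (1 TB) £136.61: consumer electronics, £75.00 or more → 7% → £9.5627
Cookbook £44.89: books and periodicals → 0% → £0.00
Bluetooth speaker £49.29: consumer electronics, under £75.00 → 0% → £0.00
Wall clock £46.25: other taxable items → 8.25% → £3.815625
Paperback novel £9.11: books and periodicals → 0% → £0.00
Unrounded tax sum = £21.0621 → £21.06

£21.06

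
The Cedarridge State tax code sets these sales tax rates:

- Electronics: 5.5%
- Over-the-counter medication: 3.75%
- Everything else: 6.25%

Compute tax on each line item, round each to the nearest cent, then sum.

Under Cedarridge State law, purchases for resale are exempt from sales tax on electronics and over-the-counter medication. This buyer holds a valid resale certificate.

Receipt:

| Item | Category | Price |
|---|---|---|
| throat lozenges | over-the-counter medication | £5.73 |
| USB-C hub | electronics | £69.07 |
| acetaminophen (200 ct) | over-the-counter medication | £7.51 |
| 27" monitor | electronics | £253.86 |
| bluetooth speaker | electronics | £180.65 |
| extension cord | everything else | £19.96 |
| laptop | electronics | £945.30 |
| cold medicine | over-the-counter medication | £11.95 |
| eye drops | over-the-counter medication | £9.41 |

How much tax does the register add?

£1.25

Throat lozenges £5.73: over-the-counter medication, buyer-exempt → 0% → £0.00
USB-C hub £69.07: electronics, buyer-exempt → 0% → £0.00
Acetaminophen (200 ct) £7.51: over-the-counter medication, buyer-exempt → 0% → £0.00
27" monitor £253.86: electronics, buyer-exempt → 0% → £0.00
Bluetooth speaker £180.65: electronics, buyer-exempt → 0% → £0.00
Extension cord £19.96: everything else → 6.25% → £1.25
Laptop £945.30: electronics, buyer-exempt → 0% → £0.00
Cold medicine £11.95: over-the-counter medication, buyer-exempt → 0% → £0.00
Eye drops £9.41: over-the-counter medication, buyer-exempt → 0% → £0.00
Total tax = £1.25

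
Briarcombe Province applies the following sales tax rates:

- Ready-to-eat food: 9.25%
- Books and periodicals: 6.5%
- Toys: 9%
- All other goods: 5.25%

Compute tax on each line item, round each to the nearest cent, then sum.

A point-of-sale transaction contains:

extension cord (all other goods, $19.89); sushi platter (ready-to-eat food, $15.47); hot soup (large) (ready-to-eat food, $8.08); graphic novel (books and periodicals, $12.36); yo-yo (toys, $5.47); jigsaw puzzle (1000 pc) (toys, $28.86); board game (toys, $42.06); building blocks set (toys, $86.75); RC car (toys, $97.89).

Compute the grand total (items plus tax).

$344.35

Extension cord $19.89: all other goods → 5.25% → $1.04
Sushi platter $15.47: ready-to-eat food → 9.25% → $1.43
Hot soup (large) $8.08: ready-to-eat food → 9.25% → $0.75
Graphic novel $12.36: books and periodicals → 6.5% → $0.80
Yo-yo $5.47: toys → 9% → $0.49
Jigsaw puzzle (1000 pc) $28.86: toys → 9% → $2.60
Board game $42.06: toys → 9% → $3.79
Building blocks set $86.75: toys → 9% → $7.81
RC car $97.89: toys → 9% → $8.81
Subtotal = $316.83; tax = $27.52; total due = $344.35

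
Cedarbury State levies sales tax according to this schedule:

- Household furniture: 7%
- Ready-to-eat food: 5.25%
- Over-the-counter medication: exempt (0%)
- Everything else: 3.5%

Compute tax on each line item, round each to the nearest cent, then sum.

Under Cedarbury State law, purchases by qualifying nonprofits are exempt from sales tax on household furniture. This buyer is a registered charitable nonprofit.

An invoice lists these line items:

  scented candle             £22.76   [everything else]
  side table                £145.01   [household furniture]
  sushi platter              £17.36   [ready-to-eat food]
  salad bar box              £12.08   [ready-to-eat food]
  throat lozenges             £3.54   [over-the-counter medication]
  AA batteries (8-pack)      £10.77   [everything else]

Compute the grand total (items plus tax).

£214.24

Scented candle £22.76: everything else → 3.5% → £0.80
Side table £145.01: household furniture, buyer-exempt → 0% → £0.00
Sushi platter £17.36: ready-to-eat food → 5.25% → £0.91
Salad bar box £12.08: ready-to-eat food → 5.25% → £0.63
Throat lozenges £3.54: over-the-counter medication → 0% → £0.00
AA batteries (8-pack) £10.77: everything else → 3.5% → £0.38
Subtotal = £211.52; tax = £2.72; total due = £214.24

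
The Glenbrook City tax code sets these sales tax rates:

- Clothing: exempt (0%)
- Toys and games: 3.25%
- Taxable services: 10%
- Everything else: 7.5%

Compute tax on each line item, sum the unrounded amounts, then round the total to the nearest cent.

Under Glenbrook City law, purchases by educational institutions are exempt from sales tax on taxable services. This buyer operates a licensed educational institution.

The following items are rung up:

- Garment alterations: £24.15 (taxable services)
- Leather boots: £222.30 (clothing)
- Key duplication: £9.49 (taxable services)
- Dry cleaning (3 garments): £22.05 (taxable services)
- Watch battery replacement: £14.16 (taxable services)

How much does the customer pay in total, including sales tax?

Garment alterations £24.15: taxable services, buyer-exempt → 0% → £0.00
Leather boots £222.30: clothing → 0% → £0.00
Key duplication £9.49: taxable services, buyer-exempt → 0% → £0.00
Dry cleaning (3 garments) £22.05: taxable services, buyer-exempt → 0% → £0.00
Watch battery replacement £14.16: taxable services, buyer-exempt → 0% → £0.00
Subtotal = £292.15; unrounded tax = £0.00 → £0.00; total due = £292.15

£292.15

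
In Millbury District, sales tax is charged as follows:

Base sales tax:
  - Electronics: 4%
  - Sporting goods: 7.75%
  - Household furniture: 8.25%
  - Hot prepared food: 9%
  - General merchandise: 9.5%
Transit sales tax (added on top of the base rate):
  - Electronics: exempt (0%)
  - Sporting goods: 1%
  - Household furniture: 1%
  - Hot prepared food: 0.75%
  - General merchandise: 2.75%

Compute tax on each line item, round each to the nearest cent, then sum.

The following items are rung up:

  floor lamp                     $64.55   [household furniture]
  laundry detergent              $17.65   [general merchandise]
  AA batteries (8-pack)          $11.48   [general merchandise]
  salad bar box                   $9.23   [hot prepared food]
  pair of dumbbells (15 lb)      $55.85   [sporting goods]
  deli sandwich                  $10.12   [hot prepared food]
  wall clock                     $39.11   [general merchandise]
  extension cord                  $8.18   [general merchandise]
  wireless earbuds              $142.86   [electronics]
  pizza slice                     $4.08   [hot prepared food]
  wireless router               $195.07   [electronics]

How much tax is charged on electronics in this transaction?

$13.51

Wireless earbuds $142.86: electronics → 4% + 0% transit = 4% → $5.71
Wireless router $195.07: electronics → 4% + 0% transit = 4% → $7.80
Tax on electronics = $5.71 + $7.80 = $13.51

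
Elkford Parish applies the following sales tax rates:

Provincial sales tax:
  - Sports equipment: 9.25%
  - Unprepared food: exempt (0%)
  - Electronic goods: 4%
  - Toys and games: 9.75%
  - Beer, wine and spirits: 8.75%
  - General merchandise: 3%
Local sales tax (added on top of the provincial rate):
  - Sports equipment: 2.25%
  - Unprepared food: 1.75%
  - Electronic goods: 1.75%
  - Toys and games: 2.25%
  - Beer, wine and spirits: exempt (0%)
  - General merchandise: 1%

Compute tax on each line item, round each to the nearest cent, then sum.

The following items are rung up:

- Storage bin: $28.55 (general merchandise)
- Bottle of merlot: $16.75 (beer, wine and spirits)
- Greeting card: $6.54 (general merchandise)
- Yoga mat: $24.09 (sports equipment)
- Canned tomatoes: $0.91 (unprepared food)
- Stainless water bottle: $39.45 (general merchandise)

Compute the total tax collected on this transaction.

$7.24

Storage bin $28.55: general merchandise → 3% + 1% local = 4% → $1.14
Bottle of merlot $16.75: beer, wine and spirits → 8.75% + 0% local = 8.75% → $1.47
Greeting card $6.54: general merchandise → 3% + 1% local = 4% → $0.26
Yoga mat $24.09: sports equipment → 9.25% + 2.25% local = 11.5% → $2.77
Canned tomatoes $0.91: unprepared food → 0% + 1.75% local = 1.75% → $0.02
Stainless water bottle $39.45: general merchandise → 3% + 1% local = 4% → $1.58
Total tax = $1.14 + $1.47 + $0.26 + $2.77 + $0.02 + $1.58 = $7.24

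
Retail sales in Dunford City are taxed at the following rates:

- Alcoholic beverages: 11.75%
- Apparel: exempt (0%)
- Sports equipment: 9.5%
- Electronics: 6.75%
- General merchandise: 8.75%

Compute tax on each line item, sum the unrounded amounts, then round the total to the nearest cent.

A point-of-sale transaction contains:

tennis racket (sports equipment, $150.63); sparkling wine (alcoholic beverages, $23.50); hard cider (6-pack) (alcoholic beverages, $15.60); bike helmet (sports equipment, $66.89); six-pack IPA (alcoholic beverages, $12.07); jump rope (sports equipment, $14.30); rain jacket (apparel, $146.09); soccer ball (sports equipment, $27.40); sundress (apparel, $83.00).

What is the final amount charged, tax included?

$570.12

Tennis racket $150.63: sports equipment → 9.5% → $14.30985
Sparkling wine $23.50: alcoholic beverages → 11.75% → $2.76125
Hard cider (6-pack) $15.60: alcoholic beverages → 11.75% → $1.833
Bike helmet $66.89: sports equipment → 9.5% → $6.35455
Six-pack IPA $12.07: alcoholic beverages → 11.75% → $1.418225
Jump rope $14.30: sports equipment → 9.5% → $1.3585
Rain jacket $146.09: apparel → 0% → $0.00
Soccer ball $27.40: sports equipment → 9.5% → $2.603
Sundress $83.00: apparel → 0% → $0.00
Subtotal = $539.48; unrounded tax = $30.638375 → $30.64; total due = $570.12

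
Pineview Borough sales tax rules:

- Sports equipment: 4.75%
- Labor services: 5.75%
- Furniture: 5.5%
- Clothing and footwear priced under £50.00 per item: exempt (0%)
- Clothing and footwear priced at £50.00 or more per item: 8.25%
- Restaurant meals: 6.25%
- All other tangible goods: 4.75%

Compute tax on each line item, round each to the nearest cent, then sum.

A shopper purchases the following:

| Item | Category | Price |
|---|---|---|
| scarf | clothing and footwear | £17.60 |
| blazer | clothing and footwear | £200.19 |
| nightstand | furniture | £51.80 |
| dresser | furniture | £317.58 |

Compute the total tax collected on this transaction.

£36.84

Scarf £17.60: clothing and footwear, under £50.00 → 0% → £0.00
Blazer £200.19: clothing and footwear, £50.00 or more → 8.25% → £16.52
Nightstand £51.80: furniture → 5.5% → £2.85
Dresser £317.58: furniture → 5.5% → £17.47
Total tax = £16.52 + £2.85 + £17.47 = £36.84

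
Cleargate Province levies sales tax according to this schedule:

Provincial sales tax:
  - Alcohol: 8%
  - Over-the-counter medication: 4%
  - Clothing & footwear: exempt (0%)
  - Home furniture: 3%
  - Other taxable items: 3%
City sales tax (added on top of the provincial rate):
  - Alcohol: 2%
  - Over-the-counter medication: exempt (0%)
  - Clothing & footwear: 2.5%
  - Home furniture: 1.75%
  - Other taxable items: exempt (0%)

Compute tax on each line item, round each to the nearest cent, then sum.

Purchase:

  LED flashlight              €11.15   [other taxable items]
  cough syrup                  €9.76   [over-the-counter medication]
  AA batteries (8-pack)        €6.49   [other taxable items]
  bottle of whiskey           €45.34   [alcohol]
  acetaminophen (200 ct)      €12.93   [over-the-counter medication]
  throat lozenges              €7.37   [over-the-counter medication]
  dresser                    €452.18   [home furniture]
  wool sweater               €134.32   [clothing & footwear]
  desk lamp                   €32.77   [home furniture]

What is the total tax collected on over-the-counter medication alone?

€1.20

Cough syrup €9.76: over-the-counter medication → 4% + 0% city = 4% → €0.39
Acetaminophen (200 ct) €12.93: over-the-counter medication → 4% + 0% city = 4% → €0.52
Throat lozenges €7.37: over-the-counter medication → 4% + 0% city = 4% → €0.29
Tax on over-the-counter medication = €0.39 + €0.52 + €0.29 = €1.20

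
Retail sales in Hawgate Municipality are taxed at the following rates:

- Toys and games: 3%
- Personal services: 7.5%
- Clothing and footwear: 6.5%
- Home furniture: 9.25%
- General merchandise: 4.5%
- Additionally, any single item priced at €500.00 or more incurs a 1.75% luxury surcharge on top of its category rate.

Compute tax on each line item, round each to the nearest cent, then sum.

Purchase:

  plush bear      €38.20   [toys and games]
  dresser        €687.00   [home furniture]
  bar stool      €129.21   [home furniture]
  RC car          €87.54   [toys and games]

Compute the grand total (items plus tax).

€1033.25

Plush bear €38.20: toys and games → 3% → €1.15
Dresser €687.00: home furniture → 9.25% + 1.75% surcharge = 11% → €75.57
Bar stool €129.21: home furniture → 9.25% → €11.95
RC car €87.54: toys and games → 3% → €2.63
Subtotal = €941.95; tax = €91.30; total due = €1033.25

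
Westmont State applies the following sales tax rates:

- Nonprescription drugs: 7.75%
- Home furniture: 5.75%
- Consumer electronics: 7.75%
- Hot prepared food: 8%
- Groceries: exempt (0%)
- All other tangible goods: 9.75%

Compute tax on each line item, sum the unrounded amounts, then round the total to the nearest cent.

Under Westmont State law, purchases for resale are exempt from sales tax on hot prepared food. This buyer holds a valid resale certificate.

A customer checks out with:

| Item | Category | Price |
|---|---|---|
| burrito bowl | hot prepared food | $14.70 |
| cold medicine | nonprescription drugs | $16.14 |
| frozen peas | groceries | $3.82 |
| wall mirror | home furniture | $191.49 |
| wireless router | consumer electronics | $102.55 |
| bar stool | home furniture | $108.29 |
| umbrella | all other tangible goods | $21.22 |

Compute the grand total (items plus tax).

Burrito bowl $14.70: hot prepared food, buyer-exempt → 0% → $0.00
Cold medicine $16.14: nonprescription drugs → 7.75% → $1.25085
Frozen peas $3.82: groceries → 0% → $0.00
Wall mirror $191.49: home furniture → 5.75% → $11.010675
Wireless router $102.55: consumer electronics → 7.75% → $7.947625
Bar stool $108.29: home furniture → 5.75% → $6.226675
Umbrella $21.22: all other tangible goods → 9.75% → $2.06895
Subtotal = $458.21; unrounded tax = $28.504775 → $28.50; total due = $486.71

$486.71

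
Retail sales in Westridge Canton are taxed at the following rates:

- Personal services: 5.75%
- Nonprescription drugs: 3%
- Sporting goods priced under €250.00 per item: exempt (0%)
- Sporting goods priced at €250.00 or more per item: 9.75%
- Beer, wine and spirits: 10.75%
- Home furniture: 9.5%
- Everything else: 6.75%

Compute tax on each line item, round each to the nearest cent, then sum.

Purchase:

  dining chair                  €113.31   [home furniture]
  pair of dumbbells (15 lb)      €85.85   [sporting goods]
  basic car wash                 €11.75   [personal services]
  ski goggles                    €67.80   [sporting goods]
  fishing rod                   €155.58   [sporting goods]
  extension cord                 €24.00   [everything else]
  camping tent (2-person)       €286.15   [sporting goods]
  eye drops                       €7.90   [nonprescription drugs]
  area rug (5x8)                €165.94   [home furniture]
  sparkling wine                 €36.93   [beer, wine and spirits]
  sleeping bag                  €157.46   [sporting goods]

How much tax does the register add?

€60.93

Dining chair €113.31: home furniture → 9.5% → €10.76
Pair of dumbbells (15 lb) €85.85: sporting goods, under €250.00 → 0% → €0.00
Basic car wash €11.75: personal services → 5.75% → €0.68
Ski goggles €67.80: sporting goods, under €250.00 → 0% → €0.00
Fishing rod €155.58: sporting goods, under €250.00 → 0% → €0.00
Extension cord €24.00: everything else → 6.75% → €1.62
Camping tent (2-person) €286.15: sporting goods, €250.00 or more → 9.75% → €27.90
Eye drops €7.90: nonprescription drugs → 3% → €0.24
Area rug (5x8) €165.94: home furniture → 9.5% → €15.76
Sparkling wine €36.93: beer, wine and spirits → 10.75% → €3.97
Sleeping bag €157.46: sporting goods, under €250.00 → 0% → €0.00
Total tax = €10.76 + €0.68 + €1.62 + €27.90 + €0.24 + €15.76 + €3.97 = €60.93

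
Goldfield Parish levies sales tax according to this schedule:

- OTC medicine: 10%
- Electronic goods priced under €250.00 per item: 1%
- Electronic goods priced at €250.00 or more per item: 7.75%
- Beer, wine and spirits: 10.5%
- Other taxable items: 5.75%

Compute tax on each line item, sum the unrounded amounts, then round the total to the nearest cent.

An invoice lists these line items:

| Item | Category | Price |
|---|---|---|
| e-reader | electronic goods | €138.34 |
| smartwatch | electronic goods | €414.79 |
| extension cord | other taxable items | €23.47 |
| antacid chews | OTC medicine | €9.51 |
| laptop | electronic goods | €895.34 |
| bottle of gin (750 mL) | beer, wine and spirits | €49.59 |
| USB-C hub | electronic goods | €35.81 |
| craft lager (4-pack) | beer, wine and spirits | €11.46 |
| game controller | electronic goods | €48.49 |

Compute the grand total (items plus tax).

E-reader €138.34: electronic goods, under €250.00 → 1% → €1.3834
Smartwatch €414.79: electronic goods, €250.00 or more → 7.75% → €32.146225
Extension cord €23.47: other taxable items → 5.75% → €1.349525
Antacid chews €9.51: OTC medicine → 10% → €0.951
Laptop €895.34: electronic goods, €250.00 or more → 7.75% → €69.38885
Bottle of gin (750 mL) €49.59: beer, wine and spirits → 10.5% → €5.20695
USB-C hub €35.81: electronic goods, under €250.00 → 1% → €0.3581
Craft lager (4-pack) €11.46: beer, wine and spirits → 10.5% → €1.2033
Game controller €48.49: electronic goods, under €250.00 → 1% → €0.4849
Subtotal = €1626.80; unrounded tax = €112.47225 → €112.47; total due = €1739.27

€1739.27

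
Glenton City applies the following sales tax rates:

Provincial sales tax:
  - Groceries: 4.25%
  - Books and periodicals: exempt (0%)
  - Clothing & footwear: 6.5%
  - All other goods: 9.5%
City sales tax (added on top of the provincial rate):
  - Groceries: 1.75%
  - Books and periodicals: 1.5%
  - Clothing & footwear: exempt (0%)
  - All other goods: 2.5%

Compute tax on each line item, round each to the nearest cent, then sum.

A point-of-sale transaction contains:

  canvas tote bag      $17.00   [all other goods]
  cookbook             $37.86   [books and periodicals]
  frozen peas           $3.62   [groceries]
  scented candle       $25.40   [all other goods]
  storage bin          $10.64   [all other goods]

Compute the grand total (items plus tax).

Canvas tote bag $17.00: all other goods → 9.5% + 2.5% city = 12% → $2.04
Cookbook $37.86: books and periodicals → 0% + 1.5% city = 1.5% → $0.57
Frozen peas $3.62: groceries → 4.25% + 1.75% city = 6% → $0.22
Scented candle $25.40: all other goods → 9.5% + 2.5% city = 12% → $3.05
Storage bin $10.64: all other goods → 9.5% + 2.5% city = 12% → $1.28
Subtotal = $94.52; tax = $7.16; total due = $101.68

$101.68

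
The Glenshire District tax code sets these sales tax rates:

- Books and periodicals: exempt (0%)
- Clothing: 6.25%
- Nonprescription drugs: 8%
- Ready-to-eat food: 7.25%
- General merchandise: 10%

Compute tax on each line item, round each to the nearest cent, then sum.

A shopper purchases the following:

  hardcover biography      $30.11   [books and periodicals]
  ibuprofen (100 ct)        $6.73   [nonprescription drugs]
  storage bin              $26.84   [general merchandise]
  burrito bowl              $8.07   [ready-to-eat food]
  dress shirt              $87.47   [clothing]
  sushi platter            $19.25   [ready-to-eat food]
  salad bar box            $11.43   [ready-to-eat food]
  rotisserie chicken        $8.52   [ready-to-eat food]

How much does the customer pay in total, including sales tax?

$210.55

Hardcover biography $30.11: books and periodicals → 0% → $0.00
Ibuprofen (100 ct) $6.73: nonprescription drugs → 8% → $0.54
Storage bin $26.84: general merchandise → 10% → $2.68
Burrito bowl $8.07: ready-to-eat food → 7.25% → $0.59
Dress shirt $87.47: clothing → 6.25% → $5.47
Sushi platter $19.25: ready-to-eat food → 7.25% → $1.40
Salad bar box $11.43: ready-to-eat food → 7.25% → $0.83
Rotisserie chicken $8.52: ready-to-eat food → 7.25% → $0.62
Subtotal = $198.42; tax = $12.13; total due = $210.55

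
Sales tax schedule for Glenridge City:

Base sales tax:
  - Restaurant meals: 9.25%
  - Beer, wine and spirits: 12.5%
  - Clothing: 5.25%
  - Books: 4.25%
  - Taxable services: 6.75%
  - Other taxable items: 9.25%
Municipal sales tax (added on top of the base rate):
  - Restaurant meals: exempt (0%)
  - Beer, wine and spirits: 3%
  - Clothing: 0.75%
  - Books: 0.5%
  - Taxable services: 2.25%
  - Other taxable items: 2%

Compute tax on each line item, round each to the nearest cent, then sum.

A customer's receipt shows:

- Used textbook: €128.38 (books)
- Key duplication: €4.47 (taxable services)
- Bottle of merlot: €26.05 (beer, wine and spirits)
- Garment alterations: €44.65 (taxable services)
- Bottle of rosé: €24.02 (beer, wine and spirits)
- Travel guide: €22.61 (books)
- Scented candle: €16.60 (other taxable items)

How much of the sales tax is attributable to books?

Used textbook €128.38: books → 4.25% + 0.5% municipal = 4.75% → €6.10
Travel guide €22.61: books → 4.25% + 0.5% municipal = 4.75% → €1.07
Tax on books = €6.10 + €1.07 = €7.17

€7.17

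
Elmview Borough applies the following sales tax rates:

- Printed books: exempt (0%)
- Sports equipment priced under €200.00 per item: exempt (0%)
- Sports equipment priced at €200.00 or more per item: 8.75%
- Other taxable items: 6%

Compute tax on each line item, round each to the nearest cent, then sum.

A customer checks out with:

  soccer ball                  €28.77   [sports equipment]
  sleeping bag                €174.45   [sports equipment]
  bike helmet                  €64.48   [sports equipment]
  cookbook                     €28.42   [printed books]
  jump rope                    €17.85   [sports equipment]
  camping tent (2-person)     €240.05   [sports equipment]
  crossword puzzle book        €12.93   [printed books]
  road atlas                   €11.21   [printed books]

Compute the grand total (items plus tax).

€599.16

Soccer ball €28.77: sports equipment, under €200.00 → 0% → €0.00
Sleeping bag €174.45: sports equipment, under €200.00 → 0% → €0.00
Bike helmet €64.48: sports equipment, under €200.00 → 0% → €0.00
Cookbook €28.42: printed books → 0% → €0.00
Jump rope €17.85: sports equipment, under €200.00 → 0% → €0.00
Camping tent (2-person) €240.05: sports equipment, €200.00 or more → 8.75% → €21.00
Crossword puzzle book €12.93: printed books → 0% → €0.00
Road atlas €11.21: printed books → 0% → €0.00
Subtotal = €578.16; tax = €21.00; total due = €599.16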